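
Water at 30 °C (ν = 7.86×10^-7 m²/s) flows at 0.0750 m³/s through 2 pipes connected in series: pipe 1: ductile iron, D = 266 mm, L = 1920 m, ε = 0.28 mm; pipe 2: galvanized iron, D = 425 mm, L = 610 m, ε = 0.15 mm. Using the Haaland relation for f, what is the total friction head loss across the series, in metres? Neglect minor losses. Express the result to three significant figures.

H ≈ 14.1 m

Pipe 1: V = 1.350 m/s, Re = 4.57×10^5, ε/D = 0.00105, f = 0.02047, h_1 = f(L/D)V²/2g = 13.72 m
Pipe 2: V = 0.5287 m/s, Re = 2.86×10^5, ε/D = 3.53×10^-4, f = 0.01723, h_2 = f(L/D)V²/2g = 0.3523 m
Series → Q common, losses add: H = Σh = 14.07 m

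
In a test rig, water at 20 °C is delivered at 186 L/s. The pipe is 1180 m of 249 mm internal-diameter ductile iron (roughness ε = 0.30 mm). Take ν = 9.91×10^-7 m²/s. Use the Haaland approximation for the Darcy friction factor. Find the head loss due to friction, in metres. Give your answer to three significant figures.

h_f ≈ 73.4 m

V = 4Q/(πD²) = 4·0.186/(π·0.249²) = 3.820 m/s
Re = VD/ν = 3.820·0.249/9.91×10^-7 = 9.60×10^5 → turbulent
ε/D = 0.30/249 = 0.00120
Haaland: f = 0.02084
h_f = f(L/D)V²/(2g) = 0.02084·(1180/0.249)·3.820²/(2·9.81) = 73.44 m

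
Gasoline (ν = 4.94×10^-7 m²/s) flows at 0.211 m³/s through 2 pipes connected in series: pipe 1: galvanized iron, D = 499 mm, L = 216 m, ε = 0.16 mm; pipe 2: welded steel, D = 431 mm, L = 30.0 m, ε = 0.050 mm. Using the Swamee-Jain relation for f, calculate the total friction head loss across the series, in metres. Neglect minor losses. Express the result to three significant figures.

Pipe 1: V = 1.079 m/s, Re = 1.09×10^6, ε/D = 3.21×10^-4, f = 0.01588, h_1 = f(L/D)V²/2g = 0.4079 m
Pipe 2: V = 1.446 m/s, Re = 1.26×10^6, ε/D = 1.16×10^-4, f = 0.01351, h_2 = f(L/D)V²/2g = 0.1002 m
Series → Q common, losses add: H = Σh = 0.5082 m

H ≈ 0.508 m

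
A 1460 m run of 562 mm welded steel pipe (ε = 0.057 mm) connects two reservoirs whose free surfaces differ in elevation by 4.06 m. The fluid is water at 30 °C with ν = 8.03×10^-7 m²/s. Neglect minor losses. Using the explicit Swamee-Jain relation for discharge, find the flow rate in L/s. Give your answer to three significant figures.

Swamee-Jain (Type II): Q = -0.965·√(gD⁵h_f/L)·ln[ε/(3.7D) + √(3.17ν²L/(gD³h_f))]
√(gD⁵h_f/L) = √(9.81·0.562⁵·4.06/1460) = 0.03911
ε/(3.7D) = 2.74×10^-5; √(3.17ν²L/(gD³h_f)) = 2.05×10^-5
Q = -0.965·0.03911·ln(4.796×10^-5) = 0.3753 m³/s
Check: V = 1.51 m/s, Re = 1.06×10^6, f = 0.01347, h_f = 4.08 m ≈ 4.06 m ✓

Q ≈ 375 L/s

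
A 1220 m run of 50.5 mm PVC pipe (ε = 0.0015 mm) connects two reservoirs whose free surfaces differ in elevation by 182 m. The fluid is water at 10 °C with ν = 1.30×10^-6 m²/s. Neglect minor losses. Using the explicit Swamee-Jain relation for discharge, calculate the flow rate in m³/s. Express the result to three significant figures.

Swamee-Jain (Type II): Q = -0.965·√(gD⁵h_f/L)·ln[ε/(3.7D) + √(3.17ν²L/(gD³h_f))]
√(gD⁵h_f/L) = √(9.81·0.0505⁵·182/1220) = 6.933×10^-4
ε/(3.7D) = 8.03×10^-6; √(3.17ν²L/(gD³h_f)) = 1.69×10^-4
Q = -0.965·6.933×10^-4·ln(1.766×10^-4) = 0.005781 m³/s
Check: V = 2.89 m/s, Re = 1.12×10^5, f = 0.01764, h_f = 181 m ≈ 182 m ✓

Q ≈ 0.00578 m³/s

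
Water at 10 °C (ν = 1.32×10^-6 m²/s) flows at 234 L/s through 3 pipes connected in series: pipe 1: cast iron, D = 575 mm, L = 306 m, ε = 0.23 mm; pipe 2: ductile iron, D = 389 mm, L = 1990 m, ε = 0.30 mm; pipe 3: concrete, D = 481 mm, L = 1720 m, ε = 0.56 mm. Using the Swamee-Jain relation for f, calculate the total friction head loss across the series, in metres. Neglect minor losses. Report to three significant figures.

Pipe 1: V = 0.9011 m/s, Re = 3.93×10^5, ε/D = 4.00×10^-4, f = 0.01738, h_1 = f(L/D)V²/2g = 0.3828 m
Pipe 2: V = 1.969 m/s, Re = 5.80×10^5, ε/D = 7.71×10^-4, f = 0.01919, h_2 = f(L/D)V²/2g = 19.40 m
Pipe 3: V = 1.288 m/s, Re = 4.69×10^5, ε/D = 0.00116, f = 0.02108, h_3 = f(L/D)V²/2g = 6.371 m
Series → Q common, losses add: H = Σh = 26.15 m

H ≈ 26.1 m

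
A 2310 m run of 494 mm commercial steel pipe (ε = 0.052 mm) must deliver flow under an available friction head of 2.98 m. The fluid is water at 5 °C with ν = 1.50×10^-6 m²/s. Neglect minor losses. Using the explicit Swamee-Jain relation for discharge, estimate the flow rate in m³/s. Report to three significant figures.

Swamee-Jain (Type II): Q = -0.965·√(gD⁵h_f/L)·ln[ε/(3.7D) + √(3.17ν²L/(gD³h_f))]
√(gD⁵h_f/L) = √(9.81·0.494⁵·2.98/2310) = 0.01930
ε/(3.7D) = 2.84×10^-5; √(3.17ν²L/(gD³h_f)) = 6.84×10^-5
Q = -0.965·0.01930·ln(9.682×10^-5) = 0.1721 m³/s
Check: V = 0.898 m/s, Re = 2.96×10^5, f = 0.01552, h_f = 2.98 m ≈ 2.98 m ✓

Q ≈ 0.172 m³/s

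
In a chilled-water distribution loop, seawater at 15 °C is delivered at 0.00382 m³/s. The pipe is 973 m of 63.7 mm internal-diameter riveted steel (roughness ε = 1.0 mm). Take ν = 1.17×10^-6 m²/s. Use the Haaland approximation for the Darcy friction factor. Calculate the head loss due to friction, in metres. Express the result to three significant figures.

h_f ≈ 50.5 m

V = 4Q/(πD²) = 4·0.00382/(π·0.0637²) = 1.199 m/s
Re = VD/ν = 1.199·0.0637/1.17×10^-6 = 6.53×10^4 → turbulent
ε/D = 1.0/63.7 = 0.0157
Haaland: f = 0.04517
h_f = f(L/D)V²/(2g) = 0.04517·(973/0.0637)·1.199²/(2·9.81) = 50.53 m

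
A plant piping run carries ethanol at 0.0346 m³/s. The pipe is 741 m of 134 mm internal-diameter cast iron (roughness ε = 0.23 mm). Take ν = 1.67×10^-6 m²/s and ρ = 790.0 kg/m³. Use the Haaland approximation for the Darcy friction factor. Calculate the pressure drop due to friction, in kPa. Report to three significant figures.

Δp ≈ 308 kPa

V = 4Q/(πD²) = 4·0.0346/(π·0.134²) = 2.453 m/s
Re = VD/ν = 2.453·0.134/1.67×10^-6 = 1.97×10^5 → turbulent
ε/D = 0.23/134 = 0.00172
Haaland: f = 0.02342
h_f = f(L/D)V²/(2g) = 0.02342·(741/0.134)·2.453²/(2·9.81) = 39.74 m
Δp = ρg·h_f = 790.0·9.81·39.74 = 308.0 kPa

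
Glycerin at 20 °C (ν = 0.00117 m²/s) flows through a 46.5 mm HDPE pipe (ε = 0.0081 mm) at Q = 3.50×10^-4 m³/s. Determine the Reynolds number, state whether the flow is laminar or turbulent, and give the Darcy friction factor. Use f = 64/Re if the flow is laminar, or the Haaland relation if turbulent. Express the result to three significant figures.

Re ≈ 8.19; laminar; f = 64/Re ≈ 7.81

V = 4Q/(πD²) = 0.2061 m/s
Re = VD/ν = 0.2061·0.0465/0.00117 = 8.19
Re < 2300 → laminar → f = 64/Re = 7.813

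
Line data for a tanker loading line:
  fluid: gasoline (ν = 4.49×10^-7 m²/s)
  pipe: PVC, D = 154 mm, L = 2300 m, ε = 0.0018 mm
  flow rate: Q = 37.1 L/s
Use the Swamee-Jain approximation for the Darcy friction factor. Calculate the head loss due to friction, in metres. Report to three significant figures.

h_f ≈ 38.1 m

V = 4Q/(πD²) = 4·0.0371/(π·0.154²) = 1.992 m/s
Re = VD/ν = 1.992·0.154/4.49×10^-7 = 6.83×10^5 → turbulent
ε/D = 0.0018/154 = 1.17×10^-5
Swamee-Jain: f = 0.01262
h_f = f(L/D)V²/(2g) = 0.01262·(2300/0.154)·1.992²/(2·9.81) = 38.10 m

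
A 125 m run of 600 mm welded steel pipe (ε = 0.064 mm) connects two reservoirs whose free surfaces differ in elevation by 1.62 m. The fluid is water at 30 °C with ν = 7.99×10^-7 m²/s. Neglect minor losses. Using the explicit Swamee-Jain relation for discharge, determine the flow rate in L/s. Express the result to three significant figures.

Q ≈ 978 L/s

Swamee-Jain (Type II): Q = -0.965·√(gD⁵h_f/L)·ln[ε/(3.7D) + √(3.17ν²L/(gD³h_f))]
√(gD⁵h_f/L) = √(9.81·0.600⁵·1.62/125) = 0.09943
ε/(3.7D) = 2.88×10^-5; √(3.17ν²L/(gD³h_f)) = 8.58×10^-6
Q = -0.965·0.09943·ln(3.741×10^-5) = 0.9781 m³/s
Check: V = 3.46 m/s, Re = 2.60×10^6, f = 0.01283, h_f = 1.63 m ≈ 1.62 m ✓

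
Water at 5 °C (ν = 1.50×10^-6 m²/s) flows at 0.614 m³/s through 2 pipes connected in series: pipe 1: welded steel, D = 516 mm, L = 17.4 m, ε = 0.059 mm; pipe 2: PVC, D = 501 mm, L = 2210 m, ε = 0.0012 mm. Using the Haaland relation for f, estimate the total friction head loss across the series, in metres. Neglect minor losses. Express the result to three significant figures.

H ≈ 25.4 m

Pipe 1: V = 2.936 m/s, Re = 1.01×10^6, ε/D = 1.14×10^-4, f = 0.01352, h_1 = f(L/D)V²/2g = 0.2004 m
Pipe 2: V = 3.115 m/s, Re = 1.04×10^6, ε/D = 2.40×10^-6, f = 0.01155, h_2 = f(L/D)V²/2g = 25.19 m
Series → Q common, losses add: H = Σh = 25.39 m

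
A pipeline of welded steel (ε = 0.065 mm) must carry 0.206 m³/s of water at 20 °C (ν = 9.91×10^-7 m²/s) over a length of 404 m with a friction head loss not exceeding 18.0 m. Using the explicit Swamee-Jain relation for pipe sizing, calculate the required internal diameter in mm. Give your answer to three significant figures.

D ≈ 264 mm

Swamee-Jain (Type III): D = 0.66·[ε^1.25·(LQ²/(gh_f))^4.75 + ν·Q^9.4·(L/(gh_f))^5.2]^0.04
LQ²/(gh_f) = 0.09709; L/(gh_f) = 2.288
Term 1 = ε^1.25·(…)^4.75 = 9.02×10^-11; Term 2 = ν·Q^9.4·(…)^5.2 = 2.60×10^-11
D = 0.66·(9.02×10^-11 + 2.60×10^-11)^0.04 = 0.2643 m = 264 mm
Check: V = 3.75 m/s, Re = 1.00×10^6, f = 0.01525, h_f = 16.7 m ≈ 18.0 m ✓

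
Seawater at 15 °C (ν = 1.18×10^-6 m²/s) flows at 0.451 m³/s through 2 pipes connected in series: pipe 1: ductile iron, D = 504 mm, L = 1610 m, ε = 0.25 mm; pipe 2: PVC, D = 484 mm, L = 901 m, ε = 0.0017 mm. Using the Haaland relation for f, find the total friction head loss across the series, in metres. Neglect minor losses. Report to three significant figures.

Pipe 1: V = 2.261 m/s, Re = 9.66×10^5, ε/D = 4.96×10^-4, f = 0.01716, h_1 = f(L/D)V²/2g = 14.28 m
Pipe 2: V = 2.451 m/s, Re = 1.01×10^6, ε/D = 3.51×10^-6, f = 0.01163, h_2 = f(L/D)V²/2g = 6.633 m
Series → Q common, losses add: H = Σh = 20.91 m

H ≈ 20.9 m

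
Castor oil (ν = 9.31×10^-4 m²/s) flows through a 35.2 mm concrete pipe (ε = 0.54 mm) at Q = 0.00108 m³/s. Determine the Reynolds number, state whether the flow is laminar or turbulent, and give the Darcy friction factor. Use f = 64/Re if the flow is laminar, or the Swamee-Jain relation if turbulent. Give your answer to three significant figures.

V = 4Q/(πD²) = 1.110 m/s
Re = VD/ν = 1.110·0.0352/9.31×10^-4 = 42.0
Re < 2300 → laminar → f = 64/Re = 1.525

Re ≈ 42.0; laminar; f = 64/Re ≈ 1.53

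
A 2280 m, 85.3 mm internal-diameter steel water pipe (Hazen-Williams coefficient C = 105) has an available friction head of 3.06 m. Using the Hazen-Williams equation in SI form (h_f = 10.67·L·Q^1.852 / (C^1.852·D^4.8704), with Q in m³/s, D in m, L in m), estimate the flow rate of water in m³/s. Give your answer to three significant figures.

Rearranging: Q = [h_f·C^1.852·D^4.8704 / (10.67·L)]^(1/1.852)
Q = [3.06·105^1.852·0.0853^4.8704 / (10.67·2280)]^0.540 = 0.001270 m³/s

Q ≈ 0.00127 m³/s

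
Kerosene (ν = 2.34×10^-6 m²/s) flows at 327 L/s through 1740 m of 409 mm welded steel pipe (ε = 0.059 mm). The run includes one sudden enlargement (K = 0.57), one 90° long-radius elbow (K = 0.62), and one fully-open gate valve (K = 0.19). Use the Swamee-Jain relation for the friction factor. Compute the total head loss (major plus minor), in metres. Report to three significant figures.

H_L ≈ 20.8 m

V = 4Q/(πD²) = 2.489 m/s; V²/2g = 0.3157 m
Re = 4.35×10^5, ε/D = 1.44×10^-4 → f = 0.01517 (Swamee-Jain)
Major: h_f = f(L/D)·V²/2g = 0.01517·4254·0.3157 = 20.38 m
Minor: ΣK = 1.38; h_m = ΣK·V²/2g = 0.4357 m
Total H_L = 20.38 + 0.4357 = 20.82 m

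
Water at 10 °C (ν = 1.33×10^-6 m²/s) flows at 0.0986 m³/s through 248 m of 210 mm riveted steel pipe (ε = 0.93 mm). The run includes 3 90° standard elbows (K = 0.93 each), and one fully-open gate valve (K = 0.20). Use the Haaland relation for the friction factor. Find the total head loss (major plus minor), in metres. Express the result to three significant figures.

V = 4Q/(πD²) = 2.847 m/s; V²/2g = 0.4130 m
Re = 4.49×10^5, ε/D = 0.00443 → f = 0.02955 (Haaland)
Major: h_f = f(L/D)·V²/2g = 0.02955·1181·0.4130 = 14.41 m
Minor: ΣK = 2.99; h_m = ΣK·V²/2g = 1.235 m
Total H_L = 14.41 + 1.235 = 15.65 m

H_L ≈ 15.6 m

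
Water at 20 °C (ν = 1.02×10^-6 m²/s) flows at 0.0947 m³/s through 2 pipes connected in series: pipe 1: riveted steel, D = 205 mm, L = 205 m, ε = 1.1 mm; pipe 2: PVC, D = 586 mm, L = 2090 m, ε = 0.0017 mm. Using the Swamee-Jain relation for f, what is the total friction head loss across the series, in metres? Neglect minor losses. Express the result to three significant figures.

H ≈ 13.5 m

Pipe 1: V = 2.869 m/s, Re = 5.77×10^5, ε/D = 0.00537, f = 0.03127, h_1 = f(L/D)V²/2g = 13.12 m
Pipe 2: V = 0.3511 m/s, Re = 2.02×10^5, ε/D = 2.90×10^-6, f = 0.01553, h_2 = f(L/D)V²/2g = 0.3481 m
Series → Q common, losses add: H = Σh = 13.47 m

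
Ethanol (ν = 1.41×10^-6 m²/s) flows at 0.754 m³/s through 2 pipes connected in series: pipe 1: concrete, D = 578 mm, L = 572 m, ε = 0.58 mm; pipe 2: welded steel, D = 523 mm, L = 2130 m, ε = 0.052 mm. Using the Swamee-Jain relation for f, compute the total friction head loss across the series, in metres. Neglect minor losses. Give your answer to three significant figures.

H ≈ 42.1 m

Pipe 1: V = 2.874 m/s, Re = 1.18×10^6, ε/D = 0.00100, f = 0.01999, h_1 = f(L/D)V²/2g = 8.327 m
Pipe 2: V = 3.510 m/s, Re = 1.30×10^6, ε/D = 9.94×10^-5, f = 0.01323, h_2 = f(L/D)V²/2g = 33.82 m
Series → Q common, losses add: H = Σh = 42.14 m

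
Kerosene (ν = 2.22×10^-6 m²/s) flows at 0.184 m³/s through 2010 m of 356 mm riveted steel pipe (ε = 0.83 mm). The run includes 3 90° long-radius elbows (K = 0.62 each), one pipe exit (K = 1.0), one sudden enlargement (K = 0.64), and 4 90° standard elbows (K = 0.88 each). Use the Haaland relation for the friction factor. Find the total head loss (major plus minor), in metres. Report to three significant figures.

H_L ≈ 25.7 m

V = 4Q/(πD²) = 1.849 m/s; V²/2g = 0.1742 m
Re = 2.96×10^5, ε/D = 0.00233 → f = 0.02494 (Haaland)
Major: h_f = f(L/D)·V²/2g = 0.02494·5646·0.1742 = 24.52 m
Minor: ΣK = 7.02; h_m = ΣK·V²/2g = 1.223 m
Total H_L = 24.52 + 1.223 = 25.75 m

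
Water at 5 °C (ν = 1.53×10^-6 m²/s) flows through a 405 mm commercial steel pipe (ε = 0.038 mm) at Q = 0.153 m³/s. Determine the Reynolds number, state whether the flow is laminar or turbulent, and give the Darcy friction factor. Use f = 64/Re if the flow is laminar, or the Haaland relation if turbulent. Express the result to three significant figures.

Re ≈ 3.14×10^5; turbulent; f ≈ 0.0151

V = 4Q/(πD²) = 1.188 m/s
Re = VD/ν = 1.188·0.405/1.53×10^-6 = 3.14×10^5
Re > 4000 → turbulent; ε/D = 9.38×10^-5
Haaland: f = 0.01507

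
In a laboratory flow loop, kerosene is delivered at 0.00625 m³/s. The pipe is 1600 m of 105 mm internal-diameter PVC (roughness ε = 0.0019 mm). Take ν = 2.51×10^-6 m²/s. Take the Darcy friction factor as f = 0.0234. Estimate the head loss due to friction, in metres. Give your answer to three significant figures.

h_f ≈ 9.47 m

V = 4Q/(πD²) = 4·0.00625/(π·0.105²) = 0.7218 m/s
h_f = f(L/D)V²/(2g) = 0.02340·(1600/0.105)·0.7218²/(2·9.81) = 9.468 m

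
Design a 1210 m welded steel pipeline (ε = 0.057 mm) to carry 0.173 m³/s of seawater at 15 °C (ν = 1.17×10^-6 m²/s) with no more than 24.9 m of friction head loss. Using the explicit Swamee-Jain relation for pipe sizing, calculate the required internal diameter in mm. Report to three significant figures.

Swamee-Jain (Type III): D = 0.66·[ε^1.25·(LQ²/(gh_f))^4.75 + ν·Q^9.4·(L/(gh_f))^5.2]^0.04
LQ²/(gh_f) = 0.1483; L/(gh_f) = 4.954
Term 1 = ε^1.25·(…)^4.75 = 5.72×10^-10; Term 2 = ν·Q^9.4·(…)^5.2 = 3.31×10^-10
D = 0.66·(5.72×10^-10 + 3.31×10^-10)^0.04 = 0.2869 m = 287 mm
Check: V = 2.68 m/s, Re = 6.56×10^5, f = 0.01517, h_f = 23.3 m ≈ 24.9 m ✓

D ≈ 287 mm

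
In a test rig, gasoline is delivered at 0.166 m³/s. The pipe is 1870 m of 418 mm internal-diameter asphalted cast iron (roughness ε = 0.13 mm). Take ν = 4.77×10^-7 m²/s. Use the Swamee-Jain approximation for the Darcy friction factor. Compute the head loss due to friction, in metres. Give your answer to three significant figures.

h_f ≈ 5.28 m

V = 4Q/(πD²) = 4·0.166/(π·0.418²) = 1.210 m/s
Re = VD/ν = 1.210·0.418/4.77×10^-7 = 1.06×10^6 → turbulent
ε/D = 0.13/418 = 3.11×10^-4
Swamee-Jain: f = 0.01582
h_f = f(L/D)V²/(2g) = 0.01582·(1870/0.418)·1.210²/(2·9.81) = 5.277 m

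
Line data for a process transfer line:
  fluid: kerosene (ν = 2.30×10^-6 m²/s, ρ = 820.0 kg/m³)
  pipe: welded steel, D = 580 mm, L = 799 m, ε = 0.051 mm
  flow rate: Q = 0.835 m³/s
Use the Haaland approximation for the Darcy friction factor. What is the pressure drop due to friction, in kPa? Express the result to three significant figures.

V = 4Q/(πD²) = 4·0.835/(π·0.580²) = 3.160 m/s
Re = VD/ν = 3.160·0.580/2.30×10^-6 = 7.97×10^5 → turbulent
ε/D = 0.051/580 = 8.79×10^-5
Haaland: f = 0.01342
h_f = f(L/D)V²/(2g) = 0.01342·(799/0.580)·3.160²/(2·9.81) = 9.413 m
Δp = ρg·h_f = 820.0·9.81·9.413 = 75.72 kPa

Δp ≈ 75.7 kPa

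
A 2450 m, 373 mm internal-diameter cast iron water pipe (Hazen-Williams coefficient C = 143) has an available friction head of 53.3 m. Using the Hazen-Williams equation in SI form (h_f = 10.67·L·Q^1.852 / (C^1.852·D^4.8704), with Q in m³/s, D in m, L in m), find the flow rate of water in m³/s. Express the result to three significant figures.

Rearranging: Q = [h_f·C^1.852·D^4.8704 / (10.67·L)]^(1/1.852)
Q = [53.3·143^1.852·0.373^4.8704 / (10.67·2450)]^0.540 = 0.3769 m³/s

Q ≈ 0.377 m³/s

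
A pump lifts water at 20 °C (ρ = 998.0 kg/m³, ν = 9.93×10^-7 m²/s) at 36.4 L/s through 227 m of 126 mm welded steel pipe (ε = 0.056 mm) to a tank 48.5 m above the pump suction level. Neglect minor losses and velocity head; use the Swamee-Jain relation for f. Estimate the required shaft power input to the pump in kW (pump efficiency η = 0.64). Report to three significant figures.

V = 4Q/(πD²) = 2.919 m/s; Re = 3.70×10^5; ε/D = 4.44×10^-4; f = 0.01773
h_f = f(L/D)V²/2g = 13.88 m
Total head H = z + h_f = 48.5 + 13.88 = 62.38 m
P_hyd = ρgQH = 998.0·9.81·0.0364·62.38 = 22.23 kW
P_shaft = P_hyd/η = 22.23/0.64 = 34.73 kW

P_shaft ≈ 34.7 kW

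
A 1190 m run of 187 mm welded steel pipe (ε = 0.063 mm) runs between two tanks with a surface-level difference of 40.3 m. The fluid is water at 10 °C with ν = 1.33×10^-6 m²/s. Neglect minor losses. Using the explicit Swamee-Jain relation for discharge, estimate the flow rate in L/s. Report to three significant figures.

Swamee-Jain (Type II): Q = -0.965·√(gD⁵h_f/L)·ln[ε/(3.7D) + √(3.17ν²L/(gD³h_f))]
√(gD⁵h_f/L) = √(9.81·0.187⁵·40.3/1190) = 0.008716
ε/(3.7D) = 9.11×10^-5; √(3.17ν²L/(gD³h_f)) = 5.08×10^-5
Q = -0.965·0.008716·ln(1.419×10^-4) = 0.07453 m³/s
Check: V = 2.71 m/s, Re = 3.82×10^5, f = 0.01698, h_f = 40.5 m ≈ 40.3 m ✓

Q ≈ 74.5 L/s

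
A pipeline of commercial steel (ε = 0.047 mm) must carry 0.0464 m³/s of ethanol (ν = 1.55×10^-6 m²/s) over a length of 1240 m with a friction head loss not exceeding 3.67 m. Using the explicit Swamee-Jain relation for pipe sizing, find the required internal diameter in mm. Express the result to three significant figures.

D ≈ 258 mm

Swamee-Jain (Type III): D = 0.66·[ε^1.25·(LQ²/(gh_f))^4.75 + ν·Q^9.4·(L/(gh_f))^5.2]^0.04
LQ²/(gh_f) = 0.07415; L/(gh_f) = 34.44
Term 1 = ε^1.25·(…)^4.75 = 1.67×10^-11; Term 2 = ν·Q^9.4·(…)^5.2 = 4.45×10^-11
D = 0.66·(1.67×10^-11 + 4.45×10^-11)^0.04 = 0.2576 m = 258 mm
Check: V = 0.890 m/s, Re = 1.48×10^5, f = 0.01776, h_f = 3.45 m ≈ 3.67 m ✓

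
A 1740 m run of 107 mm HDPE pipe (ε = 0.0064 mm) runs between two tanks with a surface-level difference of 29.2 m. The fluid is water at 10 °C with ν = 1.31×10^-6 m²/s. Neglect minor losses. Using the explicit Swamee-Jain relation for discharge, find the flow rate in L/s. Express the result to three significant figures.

Q ≈ 12.6 L/s

Swamee-Jain (Type II): Q = -0.965·√(gD⁵h_f/L)·ln[ε/(3.7D) + √(3.17ν²L/(gD³h_f))]
√(gD⁵h_f/L) = √(9.81·0.107⁵·29.2/1740) = 0.001520
ε/(3.7D) = 1.62×10^-5; √(3.17ν²L/(gD³h_f)) = 1.64×10^-4
Q = -0.965·0.001520·ln(1.804×10^-4) = 0.01264 m³/s
Check: V = 1.41 m/s, Re = 1.15×10^5, f = 0.01775, h_f = 29.1 m ≈ 29.2 m ✓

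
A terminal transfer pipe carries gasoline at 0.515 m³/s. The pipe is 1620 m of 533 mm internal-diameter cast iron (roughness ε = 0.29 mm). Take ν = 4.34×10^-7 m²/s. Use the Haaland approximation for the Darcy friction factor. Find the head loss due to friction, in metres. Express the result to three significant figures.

V = 4Q/(πD²) = 4·0.515/(π·0.533²) = 2.308 m/s
Re = VD/ν = 2.308·0.533/4.34×10^-7 = 2.83×10^6 → turbulent
ε/D = 0.29/533 = 5.44×10^-4
Haaland: f = 0.01720
h_f = f(L/D)V²/(2g) = 0.01720·(1620/0.533)·2.308²/(2·9.81) = 14.20 m

h_f ≈ 14.2 m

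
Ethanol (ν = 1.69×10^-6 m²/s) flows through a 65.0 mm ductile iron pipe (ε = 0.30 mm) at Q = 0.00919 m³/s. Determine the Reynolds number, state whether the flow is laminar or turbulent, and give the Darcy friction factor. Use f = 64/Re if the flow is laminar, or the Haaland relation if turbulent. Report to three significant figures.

Re ≈ 1.07×10^5; turbulent; f ≈ 0.0305

V = 4Q/(πD²) = 2.769 m/s
Re = VD/ν = 2.769·0.0650/1.69×10^-6 = 1.07×10^5
Re > 4000 → turbulent; ε/D = 0.00462
Haaland: f = 0.03055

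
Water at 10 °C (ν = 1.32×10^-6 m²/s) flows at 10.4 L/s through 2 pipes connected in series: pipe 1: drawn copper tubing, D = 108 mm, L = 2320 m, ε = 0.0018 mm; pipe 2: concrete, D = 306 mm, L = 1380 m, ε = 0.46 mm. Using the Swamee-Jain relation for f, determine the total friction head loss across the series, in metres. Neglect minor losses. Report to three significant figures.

H ≈ 25.9 m

Pipe 1: V = 1.135 m/s, Re = 9.29×10^4, ε/D = 1.67×10^-5, f = 0.01824, h_1 = f(L/D)V²/2g = 25.74 m
Pipe 2: V = 0.1414 m/s, Re = 3.28×10^4, ε/D = 0.00150, f = 0.02696, h_2 = f(L/D)V²/2g = 0.1239 m
Series → Q common, losses add: H = Σh = 25.86 m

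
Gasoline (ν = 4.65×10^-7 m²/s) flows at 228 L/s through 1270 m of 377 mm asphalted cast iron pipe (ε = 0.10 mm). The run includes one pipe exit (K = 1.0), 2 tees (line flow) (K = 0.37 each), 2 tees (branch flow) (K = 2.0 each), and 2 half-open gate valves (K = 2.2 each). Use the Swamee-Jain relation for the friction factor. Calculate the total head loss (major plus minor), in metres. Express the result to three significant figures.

H_L ≈ 13.0 m

V = 4Q/(πD²) = 2.043 m/s; V²/2g = 0.2126 m
Re = 1.66×10^6, ε/D = 2.65×10^-4 → f = 0.01513 (Swamee-Jain)
Major: h_f = f(L/D)·V²/2g = 0.01513·3369·0.2126 = 10.84 m
Minor: ΣK = 10.1; h_m = ΣK·V²/2g = 2.156 m
Total H_L = 10.84 + 2.156 = 13.00 m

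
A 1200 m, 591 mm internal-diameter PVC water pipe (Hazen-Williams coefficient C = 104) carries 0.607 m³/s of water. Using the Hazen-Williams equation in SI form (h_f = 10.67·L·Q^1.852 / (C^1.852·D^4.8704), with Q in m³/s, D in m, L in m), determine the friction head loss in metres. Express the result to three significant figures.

h_f ≈ 12.1 m

h_f = 10.67·1200·0.607^1.852 / (104^1.852·0.591^4.8704) = 12.10 m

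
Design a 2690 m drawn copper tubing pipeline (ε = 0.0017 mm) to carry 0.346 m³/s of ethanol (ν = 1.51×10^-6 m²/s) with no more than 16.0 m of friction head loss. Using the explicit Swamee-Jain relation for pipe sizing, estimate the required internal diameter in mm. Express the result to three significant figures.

D ≈ 468 mm

Swamee-Jain (Type III): D = 0.66·[ε^1.25·(LQ²/(gh_f))^4.75 + ν·Q^9.4·(L/(gh_f))^5.2]^0.04
LQ²/(gh_f) = 2.052; L/(gh_f) = 17.14
Term 1 = ε^1.25·(…)^4.75 = 1.86×10^-6; Term 2 = ν·Q^9.4·(…)^5.2 = 1.83×10^-4
D = 0.66·(1.86×10^-6 + 1.83×10^-4)^0.04 = 0.4680 m = 468 mm
Check: V = 2.01 m/s, Re = 6.23×10^5, f = 0.01266, h_f = 15.0 m ≈ 16.0 m ✓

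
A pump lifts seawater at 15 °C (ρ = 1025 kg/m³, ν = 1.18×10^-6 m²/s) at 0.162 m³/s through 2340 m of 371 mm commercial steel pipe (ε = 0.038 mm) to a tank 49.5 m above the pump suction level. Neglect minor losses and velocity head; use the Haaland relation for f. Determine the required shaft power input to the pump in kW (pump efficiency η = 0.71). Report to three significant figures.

P_shaft ≈ 137 kW

V = 4Q/(πD²) = 1.499 m/s; Re = 4.71×10^5; ε/D = 1.02×10^-4; f = 0.01439
h_f = f(L/D)V²/2g = 10.39 m
Total head H = z + h_f = 49.5 + 10.39 = 59.89 m
P_hyd = ρgQH = 1025·9.81·0.162·59.89 = 97.56 kW
P_shaft = P_hyd/η = 97.56/0.71 = 137.4 kW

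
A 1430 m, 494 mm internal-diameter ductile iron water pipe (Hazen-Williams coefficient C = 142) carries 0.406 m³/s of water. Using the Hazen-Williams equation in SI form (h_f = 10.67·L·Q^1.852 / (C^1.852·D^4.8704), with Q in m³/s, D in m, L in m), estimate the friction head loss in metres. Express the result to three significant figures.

h_f ≈ 9.21 m

h_f = 10.67·1430·0.406^1.852 / (142^1.852·0.494^4.8704) = 9.207 m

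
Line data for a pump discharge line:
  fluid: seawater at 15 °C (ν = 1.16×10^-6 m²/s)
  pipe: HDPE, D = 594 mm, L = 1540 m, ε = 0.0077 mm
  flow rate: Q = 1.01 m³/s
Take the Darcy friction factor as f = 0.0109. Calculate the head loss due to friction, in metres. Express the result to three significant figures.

V = 4Q/(πD²) = 4·1.01/(π·0.594²) = 3.645 m/s
h_f = f(L/D)V²/(2g) = 0.01090·(1540/0.594)·3.645²/(2·9.81) = 19.13 m

h_f ≈ 19.1 m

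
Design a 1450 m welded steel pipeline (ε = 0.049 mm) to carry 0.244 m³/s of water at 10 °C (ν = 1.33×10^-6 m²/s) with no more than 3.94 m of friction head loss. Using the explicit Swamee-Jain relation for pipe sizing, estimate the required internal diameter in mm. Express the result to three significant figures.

D ≈ 489 mm

Swamee-Jain (Type III): D = 0.66·[ε^1.25·(LQ²/(gh_f))^4.75 + ν·Q^9.4·(L/(gh_f))^5.2]^0.04
LQ²/(gh_f) = 2.233; L/(gh_f) = 37.51
Term 1 = ε^1.25·(…)^4.75 = 1.86×10^-4; Term 2 = ν·Q^9.4·(…)^5.2 = 3.56×10^-4
D = 0.66·(1.86×10^-4 + 3.56×10^-4)^0.04 = 0.4885 m = 489 mm
Check: V = 1.30 m/s, Re = 4.78×10^5, f = 0.01455, h_f = 3.73 m ≈ 3.94 m ✓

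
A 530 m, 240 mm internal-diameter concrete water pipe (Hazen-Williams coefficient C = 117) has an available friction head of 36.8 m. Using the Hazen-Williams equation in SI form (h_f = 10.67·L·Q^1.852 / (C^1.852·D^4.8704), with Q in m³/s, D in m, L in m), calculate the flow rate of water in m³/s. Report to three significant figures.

Rearranging: Q = [h_f·C^1.852·D^4.8704 / (10.67·L)]^(1/1.852)
Q = [36.8·117^1.852·0.240^4.8704 / (10.67·530)]^0.540 = 0.1810 m³/s

Q ≈ 0.181 m³/s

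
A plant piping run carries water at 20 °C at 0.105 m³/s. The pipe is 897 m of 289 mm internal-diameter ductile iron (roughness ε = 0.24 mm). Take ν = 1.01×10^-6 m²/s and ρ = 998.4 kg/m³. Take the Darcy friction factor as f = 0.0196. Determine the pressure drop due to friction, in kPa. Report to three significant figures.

Δp ≈ 77.8 kPa

V = 4Q/(πD²) = 4·0.105/(π·0.289²) = 1.601 m/s
h_f = f(L/D)V²/(2g) = 0.01960·(897/0.289)·1.601²/(2·9.81) = 7.944 m
Δp = ρg·h_f = 998.4·9.81·7.944 = 77.81 kPa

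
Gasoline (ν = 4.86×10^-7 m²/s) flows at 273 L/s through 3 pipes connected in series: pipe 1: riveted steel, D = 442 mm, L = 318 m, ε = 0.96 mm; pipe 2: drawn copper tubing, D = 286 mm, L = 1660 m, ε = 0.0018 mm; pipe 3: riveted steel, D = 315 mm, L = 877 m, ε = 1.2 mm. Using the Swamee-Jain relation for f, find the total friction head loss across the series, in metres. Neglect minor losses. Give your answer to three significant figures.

H ≈ 107 m

Pipe 1: V = 1.779 m/s, Re = 1.62×10^6, ε/D = 0.00217, f = 0.02410, h_1 = f(L/D)V²/2g = 2.798 m
Pipe 2: V = 4.250 m/s, Re = 2.50×10^6, ε/D = 6.29×10^-6, f = 0.01028, h_2 = f(L/D)V²/2g = 54.92 m
Pipe 3: V = 3.503 m/s, Re = 2.27×10^6, ε/D = 0.00381, f = 0.02810, h_3 = f(L/D)V²/2g = 48.93 m
Series → Q common, losses add: H = Σh = 106.7 m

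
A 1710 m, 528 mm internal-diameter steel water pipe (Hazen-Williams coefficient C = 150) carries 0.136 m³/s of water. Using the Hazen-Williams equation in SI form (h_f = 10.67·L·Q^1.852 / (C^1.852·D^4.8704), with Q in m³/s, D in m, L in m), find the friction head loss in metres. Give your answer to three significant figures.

h_f ≈ 0.949 m

h_f = 10.67·1710·0.136^1.852 / (150^1.852·0.528^4.8704) = 0.9489 m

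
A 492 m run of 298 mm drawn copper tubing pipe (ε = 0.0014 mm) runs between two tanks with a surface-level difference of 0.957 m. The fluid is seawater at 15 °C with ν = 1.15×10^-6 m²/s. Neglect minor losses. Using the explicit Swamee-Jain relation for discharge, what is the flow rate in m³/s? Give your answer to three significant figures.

Q ≈ 0.0600 m³/s

Swamee-Jain (Type II): Q = -0.965·√(gD⁵h_f/L)·ln[ε/(3.7D) + √(3.17ν²L/(gD³h_f))]
√(gD⁵h_f/L) = √(9.81·0.298⁵·0.957/492) = 0.006697
ε/(3.7D) = 1.27×10^-6; √(3.17ν²L/(gD³h_f)) = 9.11×10^-5
Q = -0.965·0.006697·ln(9.239×10^-5) = 0.06003 m³/s
Check: V = 0.861 m/s, Re = 2.23×10^5, f = 0.01525, h_f = 0.951 m ≈ 0.957 m ✓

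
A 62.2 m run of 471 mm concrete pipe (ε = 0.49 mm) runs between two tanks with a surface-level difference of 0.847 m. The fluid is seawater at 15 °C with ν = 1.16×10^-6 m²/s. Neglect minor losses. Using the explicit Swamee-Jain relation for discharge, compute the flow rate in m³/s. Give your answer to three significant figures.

Swamee-Jain (Type II): Q = -0.965·√(gD⁵h_f/L)·ln[ε/(3.7D) + √(3.17ν²L/(gD³h_f))]
√(gD⁵h_f/L) = √(9.81·0.471⁵·0.847/62.2) = 0.05565
ε/(3.7D) = 2.81×10^-4; √(3.17ν²L/(gD³h_f)) = 1.75×10^-5
Q = -0.965·0.05565·ln(2.987×10^-4) = 0.4358 m³/s
Check: V = 2.50 m/s, Re = 1.02×10^6, f = 0.02021, h_f = 0.851 m ≈ 0.847 m ✓

Q ≈ 0.436 m³/s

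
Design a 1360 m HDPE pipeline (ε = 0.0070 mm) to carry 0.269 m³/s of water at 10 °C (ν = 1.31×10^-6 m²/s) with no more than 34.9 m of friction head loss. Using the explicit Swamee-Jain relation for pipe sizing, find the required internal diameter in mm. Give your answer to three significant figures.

Swamee-Jain (Type III): D = 0.66·[ε^1.25·(LQ²/(gh_f))^4.75 + ν·Q^9.4·(L/(gh_f))^5.2]^0.04
LQ²/(gh_f) = 0.2874; L/(gh_f) = 3.972
Term 1 = ε^1.25·(…)^4.75 = 9.65×10^-10; Term 2 = ν·Q^9.4·(…)^5.2 = 7.45×10^-9
D = 0.66·(9.65×10^-10 + 7.45×10^-9)^0.04 = 0.3137 m = 314 mm
Check: V = 3.48 m/s, Re = 8.33×10^5, f = 0.01244, h_f = 33.3 m ≈ 34.9 m ✓

D ≈ 314 mm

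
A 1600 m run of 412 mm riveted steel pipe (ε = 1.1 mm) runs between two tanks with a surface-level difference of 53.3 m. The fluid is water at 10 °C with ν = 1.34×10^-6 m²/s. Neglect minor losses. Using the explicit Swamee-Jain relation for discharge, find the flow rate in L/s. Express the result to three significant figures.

Swamee-Jain (Type II): Q = -0.965·√(gD⁵h_f/L)·ln[ε/(3.7D) + √(3.17ν²L/(gD³h_f))]
√(gD⁵h_f/L) = √(9.81·0.412⁵·53.3/1600) = 0.06228
ε/(3.7D) = 7.22×10^-4; √(3.17ν²L/(gD³h_f)) = 1.58×10^-5
Q = -0.965·0.06228·ln(7.374×10^-4) = 0.4335 m³/s
Check: V = 3.25 m/s, Re = 1.00×10^6, f = 0.02555, h_f = 53.5 m ≈ 53.3 m ✓

Q ≈ 433 L/s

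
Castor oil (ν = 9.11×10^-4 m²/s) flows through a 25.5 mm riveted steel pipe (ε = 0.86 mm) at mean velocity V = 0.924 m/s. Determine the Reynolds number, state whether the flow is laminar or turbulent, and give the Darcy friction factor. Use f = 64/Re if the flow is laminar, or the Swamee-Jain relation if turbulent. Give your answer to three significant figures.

Re = VD/ν = 0.9240·0.0255/9.11×10^-4 = 25.9
Re < 2300 → laminar → f = 64/Re = 2.474

Re ≈ 25.9; laminar; f = 64/Re ≈ 2.47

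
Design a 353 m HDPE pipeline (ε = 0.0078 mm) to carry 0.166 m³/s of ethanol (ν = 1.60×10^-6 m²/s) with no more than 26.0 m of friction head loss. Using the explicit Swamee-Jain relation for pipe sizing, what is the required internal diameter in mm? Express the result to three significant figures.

D ≈ 212 mm

Swamee-Jain (Type III): D = 0.66·[ε^1.25·(LQ²/(gh_f))^4.75 + ν·Q^9.4·(L/(gh_f))^5.2]^0.04
LQ²/(gh_f) = 0.03814; L/(gh_f) = 1.384
Term 1 = ε^1.25·(…)^4.75 = 7.53×10^-14; Term 2 = ν·Q^9.4·(…)^5.2 = 4.05×10^-13
D = 0.66·(7.53×10^-14 + 4.05×10^-13)^0.04 = 0.2122 m = 212 mm
Check: V = 4.69 m/s, Re = 6.22×10^5, f = 0.01323, h_f = 24.7 m ≈ 26.0 m ✓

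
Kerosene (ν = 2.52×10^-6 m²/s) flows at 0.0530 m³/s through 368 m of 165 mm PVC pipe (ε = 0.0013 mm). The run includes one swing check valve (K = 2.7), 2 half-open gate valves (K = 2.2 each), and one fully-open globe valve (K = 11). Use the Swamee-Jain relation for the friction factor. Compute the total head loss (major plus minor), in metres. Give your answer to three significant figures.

H_L ≈ 17.0 m

V = 4Q/(πD²) = 2.479 m/s; V²/2g = 0.3131 m
Re = 1.62×10^5, ε/D = 7.88×10^-6 → f = 0.01625 (Swamee-Jain)
Major: h_f = f(L/D)·V²/2g = 0.01625·2230·0.3131 = 11.35 m
Minor: ΣK = 18.1; h_m = ΣK·V²/2g = 5.668 m
Total H_L = 11.35 + 5.668 = 17.02 m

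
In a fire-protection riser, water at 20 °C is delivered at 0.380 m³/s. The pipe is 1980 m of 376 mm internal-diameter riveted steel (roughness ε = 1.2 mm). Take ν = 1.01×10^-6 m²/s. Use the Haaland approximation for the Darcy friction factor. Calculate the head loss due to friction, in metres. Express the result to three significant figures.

h_f ≈ 84.2 m

V = 4Q/(πD²) = 4·0.380/(π·0.376²) = 3.422 m/s
Re = VD/ν = 3.422·0.376/1.01×10^-6 = 1.27×10^6 → turbulent
ε/D = 1.2/376 = 0.00319
Haaland: f = 0.02677
h_f = f(L/D)V²/(2g) = 0.02677·(1980/0.376)·3.422²/(2·9.81) = 84.16 m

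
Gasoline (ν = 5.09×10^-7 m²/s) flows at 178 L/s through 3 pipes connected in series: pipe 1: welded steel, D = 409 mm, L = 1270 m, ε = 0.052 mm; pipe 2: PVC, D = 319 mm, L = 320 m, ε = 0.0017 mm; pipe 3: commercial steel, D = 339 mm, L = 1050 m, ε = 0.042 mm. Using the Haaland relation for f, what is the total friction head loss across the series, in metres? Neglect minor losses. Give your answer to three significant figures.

H ≈ 15.0 m

Pipe 1: V = 1.355 m/s, Re = 1.09×10^6, ε/D = 1.27×10^-4, f = 0.01363, h_1 = f(L/D)V²/2g = 3.959 m
Pipe 2: V = 2.227 m/s, Re = 1.40×10^6, ε/D = 5.33×10^-6, f = 0.01108, h_2 = f(L/D)V²/2g = 2.810 m
Pipe 3: V = 1.972 m/s, Re = 1.31×10^6, ε/D = 1.24×10^-4, f = 0.01342, h_3 = f(L/D)V²/2g = 8.242 m
Series → Q common, losses add: H = Σh = 15.01 m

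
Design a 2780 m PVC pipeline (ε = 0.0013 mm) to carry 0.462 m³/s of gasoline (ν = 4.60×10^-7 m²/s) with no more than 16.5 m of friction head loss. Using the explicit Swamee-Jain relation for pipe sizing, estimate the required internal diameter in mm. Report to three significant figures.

D ≈ 498 mm

Swamee-Jain (Type III): D = 0.66·[ε^1.25·(LQ²/(gh_f))^4.75 + ν·Q^9.4·(L/(gh_f))^5.2]^0.04
LQ²/(gh_f) = 3.666; L/(gh_f) = 17.17
Term 1 = ε^1.25·(…)^4.75 = 2.10×10^-5; Term 2 = ν·Q^9.4·(…)^5.2 = 8.55×10^-4
D = 0.66·(2.10×10^-5 + 8.55×10^-4)^0.04 = 0.4980 m = 498 mm
Check: V = 2.37 m/s, Re = 2.57×10^6, f = 0.01008, h_f = 16.1 m ≈ 16.5 m ✓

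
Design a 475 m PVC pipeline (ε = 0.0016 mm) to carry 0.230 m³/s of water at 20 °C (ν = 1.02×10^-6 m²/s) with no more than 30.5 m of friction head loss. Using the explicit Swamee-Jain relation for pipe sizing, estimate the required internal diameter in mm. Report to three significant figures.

Swamee-Jain (Type III): D = 0.66·[ε^1.25·(LQ²/(gh_f))^4.75 + ν·Q^9.4·(L/(gh_f))^5.2]^0.04
LQ²/(gh_f) = 0.08398; L/(gh_f) = 1.588
Term 1 = ε^1.25·(…)^4.75 = 4.42×10^-13; Term 2 = ν·Q^9.4·(…)^5.2 = 1.13×10^-11
D = 0.66·(4.42×10^-13 + 1.13×10^-11)^0.04 = 0.2412 m = 241 mm
Check: V = 5.04 m/s, Re = 1.19×10^6, f = 0.01146, h_f = 29.2 m ≈ 30.5 m ✓

D ≈ 241 mm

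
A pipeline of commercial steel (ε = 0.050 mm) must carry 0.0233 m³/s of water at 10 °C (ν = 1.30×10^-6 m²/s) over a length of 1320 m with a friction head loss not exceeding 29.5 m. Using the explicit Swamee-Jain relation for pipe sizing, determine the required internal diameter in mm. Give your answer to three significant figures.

Swamee-Jain (Type III): D = 0.66·[ε^1.25·(LQ²/(gh_f))^4.75 + ν·Q^9.4·(L/(gh_f))^5.2]^0.04
LQ²/(gh_f) = 0.002476; L/(gh_f) = 4.561
Term 1 = ε^1.25·(…)^4.75 = 1.75×10^-18; Term 2 = ν·Q^9.4·(…)^5.2 = 1.56×10^-18
D = 0.66·(1.75×10^-18 + 1.56×10^-18)^0.04 = 0.1319 m = 132 mm
Check: V = 1.70 m/s, Re = 1.73×10^5, f = 0.01855, h_f = 27.5 m ≈ 29.5 m ✓

D ≈ 132 mm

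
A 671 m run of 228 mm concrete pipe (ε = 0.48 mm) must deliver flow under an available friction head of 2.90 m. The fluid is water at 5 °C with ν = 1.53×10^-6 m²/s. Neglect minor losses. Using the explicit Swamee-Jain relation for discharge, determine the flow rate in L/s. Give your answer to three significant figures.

Q ≈ 35.9 L/s

Swamee-Jain (Type II): Q = -0.965·√(gD⁵h_f/L)·ln[ε/(3.7D) + √(3.17ν²L/(gD³h_f))]
√(gD⁵h_f/L) = √(9.81·0.228⁵·2.90/671) = 0.005111
ε/(3.7D) = 5.69×10^-4; √(3.17ν²L/(gD³h_f)) = 1.22×10^-4
Q = -0.965·0.005111·ln(6.905×10^-4) = 0.03590 m³/s
Check: V = 0.879 m/s, Re = 1.31×10^5, f = 0.02523, h_f = 2.93 m ≈ 2.90 m ✓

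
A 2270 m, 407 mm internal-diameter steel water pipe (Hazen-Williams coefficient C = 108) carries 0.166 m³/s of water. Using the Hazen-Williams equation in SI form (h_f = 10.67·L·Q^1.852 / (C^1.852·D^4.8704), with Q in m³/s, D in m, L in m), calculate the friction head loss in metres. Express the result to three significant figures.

h_f = 10.67·2270·0.166^1.852 / (108^1.852·0.407^4.8704) = 11.89 m

h_f ≈ 11.9 m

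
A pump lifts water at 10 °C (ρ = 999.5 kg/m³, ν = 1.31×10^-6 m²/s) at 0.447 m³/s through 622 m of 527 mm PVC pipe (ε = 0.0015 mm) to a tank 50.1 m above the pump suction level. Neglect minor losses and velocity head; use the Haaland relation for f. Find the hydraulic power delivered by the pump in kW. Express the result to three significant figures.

V = 4Q/(πD²) = 2.049 m/s; Re = 8.24×10^5; ε/D = 2.85×10^-6; f = 0.01201
h_f = f(L/D)V²/2g = 3.035 m
Total head H = z + h_f = 50.1 + 3.035 = 53.13 m
P_hyd = ρgQH = 999.5·9.81·0.447·53.13 = 232.9 kW

P_hyd ≈ 233 kW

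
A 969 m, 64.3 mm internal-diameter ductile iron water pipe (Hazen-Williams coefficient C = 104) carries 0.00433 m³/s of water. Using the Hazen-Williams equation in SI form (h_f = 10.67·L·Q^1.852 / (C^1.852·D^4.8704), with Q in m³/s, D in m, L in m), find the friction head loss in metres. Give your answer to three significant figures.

h_f = 10.67·969·0.00433^1.852 / (104^1.852·0.0643^4.8704) = 50.84 m

h_f ≈ 50.8 m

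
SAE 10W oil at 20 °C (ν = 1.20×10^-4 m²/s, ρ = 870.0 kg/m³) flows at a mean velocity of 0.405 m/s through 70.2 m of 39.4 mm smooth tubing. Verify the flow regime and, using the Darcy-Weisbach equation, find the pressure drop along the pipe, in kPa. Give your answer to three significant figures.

Δp ≈ 61.2 kPa

Re = VD/ν = 0.405·0.03940/1.20×10^-4 = 133 → laminar (Re < 2300)
f = 64/Re = 0.4813
h_f = f(L/D)V²/(2g) = 0.4813·(70.2/0.03940)·0.405²/(2·9.81) = 7.169 m
Δp = ρg·h_f = 870.0·9.81·7.169 = 61.19 kPa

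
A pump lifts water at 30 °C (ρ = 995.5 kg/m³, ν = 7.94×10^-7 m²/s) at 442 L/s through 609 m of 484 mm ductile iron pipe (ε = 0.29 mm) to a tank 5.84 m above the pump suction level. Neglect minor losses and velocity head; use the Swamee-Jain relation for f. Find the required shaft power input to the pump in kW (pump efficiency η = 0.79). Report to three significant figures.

P_shaft ≈ 67.9 kW

V = 4Q/(πD²) = 2.402 m/s; Re = 1.46×10^6; ε/D = 5.99×10^-4; f = 0.01779
h_f = f(L/D)V²/2g = 6.583 m
Total head H = z + h_f = 5.84 + 6.583 = 12.42 m
P_hyd = ρgQH = 995.5·9.81·0.442·12.42 = 53.62 kW
P_shaft = P_hyd/η = 53.62/0.79 = 67.88 kW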